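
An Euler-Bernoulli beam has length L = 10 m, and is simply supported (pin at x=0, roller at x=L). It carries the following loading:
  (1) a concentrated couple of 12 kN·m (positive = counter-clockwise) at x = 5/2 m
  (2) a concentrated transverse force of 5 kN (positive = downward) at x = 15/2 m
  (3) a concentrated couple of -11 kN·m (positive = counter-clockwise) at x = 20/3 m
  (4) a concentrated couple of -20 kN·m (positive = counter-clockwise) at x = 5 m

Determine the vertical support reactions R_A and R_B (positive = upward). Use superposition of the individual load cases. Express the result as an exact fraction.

Load 1 — applied couple M₀=12 kN·m at a=5/2 m (b=L-a=15/2):
  R_A = M₀/L = 12/10 = 6/5 kN
  R_B = -M₀/L = -12/10 = -6/5 kN
Load 2 — point force P=5 kN at a=15/2 m (b=L-a=5/2):
  R_A = Pb/L = 5·(5/2)/10 = 5/4 kN
  R_B = Pa/L = 5·(15/2)/10 = 15/4 kN
Load 3 — applied couple M₀=-11 kN·m at a=20/3 m (b=L-a=10/3):
  R_A = M₀/L = (-11)/10 = -11/10 kN
  R_B = -M₀/L = -(-11)/10 = 11/10 kN
Load 4 — applied couple M₀=-20 kN·m at a=5 m (b=L-a=5):
  R_A = M₀/L = (-20)/10 = -2 kN
  R_B = -M₀/L = -(-20)/10 = 2 kN
Superposition: R_A = -13/20 kN, R_B = 113/20 kN

R_A = -13/20 kN, R_B = 113/20 kN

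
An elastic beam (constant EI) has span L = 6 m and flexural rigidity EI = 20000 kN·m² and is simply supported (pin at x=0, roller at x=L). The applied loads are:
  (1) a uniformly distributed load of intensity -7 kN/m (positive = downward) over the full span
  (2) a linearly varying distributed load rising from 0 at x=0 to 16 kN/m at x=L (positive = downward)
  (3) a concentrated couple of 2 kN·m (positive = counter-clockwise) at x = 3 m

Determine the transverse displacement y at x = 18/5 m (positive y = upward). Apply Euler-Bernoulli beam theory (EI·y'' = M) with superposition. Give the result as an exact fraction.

y(18/5) = -140751/156250000 m

Load 1 — uniform load w=-7 kN/m over full span:
  y_1 = -wx(L³-2Lx²+x³)/(24EI) = -(-7)·(18/5)·(6³-2·6·(18/5)²+(18/5)³)/(24·20000) = 17577/3125000 m
Load 2 — triangular load w₀=16 kN/m (0→w₀ over full span):
  y_2 = -w₀x(7L⁴-10L²x²+3x⁴)/(360LEI) = -16·(18/5)·(7·6⁴-10·6²·(18/5)²+3·(18/5)⁴)/(360·6·20000) = -63936/9765625 m
Load 3 — applied couple M₀=2 kN·m at a=3 m (b=L-a=3):
  y_3 = (M₀x³/(6L)-M₀(x-a)²/2+C₁x)/EI  [x>a] with C₁=M₀(3b²-L²)/(6L)=-1/2 = (2·(18/5)³/(6·6)-2·((18/5)-3)²/2+(-1/2)·(18/5))/20000 = 27/1250000 m
Superposition: y = Σ y_i = -140751/156250000 m ≈ -0.000901 m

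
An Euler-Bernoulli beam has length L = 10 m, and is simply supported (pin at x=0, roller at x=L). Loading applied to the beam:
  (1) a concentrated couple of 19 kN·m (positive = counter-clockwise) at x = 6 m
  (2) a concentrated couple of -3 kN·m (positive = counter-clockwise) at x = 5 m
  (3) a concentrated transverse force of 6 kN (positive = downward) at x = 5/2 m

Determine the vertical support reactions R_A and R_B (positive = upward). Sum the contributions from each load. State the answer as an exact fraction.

Load 1 — applied couple M₀=19 kN·m at a=6 m (b=L-a=4):
  R_A = M₀/L = 19/10 kN
  R_B = -M₀/L = -19/10 kN
Load 2 — applied couple M₀=-3 kN·m at a=5 m (b=L-a=5):
  R_A = M₀/L = (-3)/10 = -3/10 kN
  R_B = -M₀/L = -(-3)/10 = 3/10 kN
Load 3 — point force P=6 kN at a=5/2 m (b=L-a=15/2):
  R_A = Pb/L = 6·(15/2)/10 = 9/2 kN
  R_B = Pa/L = 6·(5/2)/10 = 3/2 kN
Superposition: R_A = 61/10 kN, R_B = -1/10 kN

R_A = 61/10 kN, R_B = -1/10 kN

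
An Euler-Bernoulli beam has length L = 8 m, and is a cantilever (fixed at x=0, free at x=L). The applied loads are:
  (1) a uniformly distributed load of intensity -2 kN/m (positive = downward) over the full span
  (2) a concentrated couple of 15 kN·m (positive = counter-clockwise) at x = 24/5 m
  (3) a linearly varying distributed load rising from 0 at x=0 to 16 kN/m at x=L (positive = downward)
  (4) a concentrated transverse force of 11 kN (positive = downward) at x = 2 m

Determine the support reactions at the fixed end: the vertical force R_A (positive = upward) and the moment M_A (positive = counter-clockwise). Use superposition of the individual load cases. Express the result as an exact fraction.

R_A = 59 kN, M_A = 853/3 kN·m

Load 1 — uniform load w=-2 kN/m over full span:
  R_A = wL = (-2)·8 = -16 kN
  M_A = wL²/2 = (-2)·8²/2 = -64 kN·m
Load 2 — applied couple M₀=15 kN·m at a=24/5 m (b=L-a=16/5):
  R_A = 0 kN
  M_A = -M₀ = -15 kN·m
Load 3 — triangular load w₀=16 kN/m (0→w₀ over full span):
  R_A = w₀L/2 = 16·8/2 = 64 kN
  M_A = w₀L²/3 = 16·8²/3 = 1024/3 kN·m
Load 4 — point force P=11 kN at a=2 m (b=L-a=6):
  R_A = P = 11 kN
  M_A = Pa = 11·2 = 22 kN·m
Superposition: R_A = 59 kN, M_A = 853/3 kN·m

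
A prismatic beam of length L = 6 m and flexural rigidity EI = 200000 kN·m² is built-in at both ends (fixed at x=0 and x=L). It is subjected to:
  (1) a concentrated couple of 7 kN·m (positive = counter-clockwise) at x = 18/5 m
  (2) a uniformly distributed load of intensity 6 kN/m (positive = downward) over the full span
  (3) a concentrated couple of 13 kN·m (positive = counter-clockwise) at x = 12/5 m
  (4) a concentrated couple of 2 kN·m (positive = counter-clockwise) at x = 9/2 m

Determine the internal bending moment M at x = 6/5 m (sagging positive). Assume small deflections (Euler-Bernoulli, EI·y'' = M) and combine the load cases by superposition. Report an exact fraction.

M(6/5) = 213/200 kN·m

Load 1 — applied couple M₀=7 kN·m at a=18/5 m (b=L-a=12/5):
  M_1 = R_Ax - M_A  [x≤a] with R_A=42/25, M_A=56/25 = (42/25)·(6/5) - (56/25) = -28/125 kN·m
Load 2 — uniform load w=6 kN/m over full span:
  M_2 = wLx/2 - wL²/12 - wx²/2 = 6·6·(6/5)/2 - 6·6²/12 - 6·(6/5)²/2 = -18/25 kN·m
Load 3 — applied couple M₀=13 kN·m at a=12/5 m (b=L-a=18/5):
  M_3 = R_Ax - M_A  [x≤a] with R_A=78/25, M_A=39/25 = (78/25)·(6/5) - (39/25) = 273/125 kN·m
Load 4 — applied couple M₀=2 kN·m at a=9/2 m (b=L-a=3/2):
  M_4 = R_Ax - M_A  [x≤a] with R_A=3/8, M_A=5/8 = (3/8)·(6/5) - (5/8) = -7/40 kN·m
Superposition: M = Σ M_i = 213/200 kN·m ≈ 1.065000 kN·m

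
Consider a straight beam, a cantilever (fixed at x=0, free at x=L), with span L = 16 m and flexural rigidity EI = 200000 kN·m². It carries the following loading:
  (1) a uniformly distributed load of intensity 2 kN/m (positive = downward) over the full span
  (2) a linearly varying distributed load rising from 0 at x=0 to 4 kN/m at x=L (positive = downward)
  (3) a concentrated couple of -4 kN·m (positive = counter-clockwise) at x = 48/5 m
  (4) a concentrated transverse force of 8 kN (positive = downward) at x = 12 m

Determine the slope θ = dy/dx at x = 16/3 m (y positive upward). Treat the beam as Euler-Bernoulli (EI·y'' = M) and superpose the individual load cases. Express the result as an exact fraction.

Load 1 — uniform load w=2 kN/m over full span:
  θ_1 = -wx(x²-3Lx+3L²)/(6EI) = -2·(16/3)·((16/3)²-3·16·(16/3)+3·16²)/(6·200000) = -1216/253125 rad
Load 2 — triangular load w₀=4 kN/m (0→w₀ over full span):
  θ_2 = (w₀Lx²/4-w₀L²x/3-w₀x⁴/(24L))/EI = (4·16·(16/3)²/4-4·16²·(16/3)/3-4·(16/3)⁴/(24·16))/200000 = -5216/759375 rad
Load 3 — applied couple M₀=-4 kN·m at a=48/5 m (b=L-a=32/5):
  θ_3 = M₀x/EI  [x≤a] = (-4)·(16/3)/200000 = -1/9375 rad
Load 4 — point force P=8 kN at a=12 m (b=L-a=4):
  θ_4 = -Px(2a-x)/(2EI)  [x≤a] = -8·(16/3)·(2·12-(16/3))/(2·200000) = -56/28125 rad
Superposition: θ = Σ θ_i = -10457/759375 rad ≈ -0.013771 rad

θ(16/3) = -10457/759375 rad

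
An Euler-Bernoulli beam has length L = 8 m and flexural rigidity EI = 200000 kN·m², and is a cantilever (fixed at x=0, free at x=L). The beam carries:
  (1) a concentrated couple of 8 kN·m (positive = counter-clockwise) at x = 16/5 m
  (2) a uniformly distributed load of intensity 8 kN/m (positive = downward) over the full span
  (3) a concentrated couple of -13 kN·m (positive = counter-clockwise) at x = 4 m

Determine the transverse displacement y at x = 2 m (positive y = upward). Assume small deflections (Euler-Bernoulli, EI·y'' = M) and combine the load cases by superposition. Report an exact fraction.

y(2) = -221/100000 m

Load 1 — applied couple M₀=8 kN·m at a=16/5 m (b=L-a=24/5):
  y_1 = M₀x²/(2EI)  [x≤a] = 8·2²/(2·200000) = 1/12500 m
Load 2 — uniform load w=8 kN/m over full span:
  y_2 = -wx²(x²-4Lx+6L²)/(24EI) = -8·2²·(2²-4·8·2+6·8²)/(24·200000) = -27/12500 m
Load 3 — applied couple M₀=-13 kN·m at a=4 m (b=L-a=4):
  y_3 = M₀x²/(2EI)  [x≤a] = (-13)·2²/(2·200000) = -13/100000 m
Superposition: y = Σ y_i = -221/100000 m ≈ -0.002210 m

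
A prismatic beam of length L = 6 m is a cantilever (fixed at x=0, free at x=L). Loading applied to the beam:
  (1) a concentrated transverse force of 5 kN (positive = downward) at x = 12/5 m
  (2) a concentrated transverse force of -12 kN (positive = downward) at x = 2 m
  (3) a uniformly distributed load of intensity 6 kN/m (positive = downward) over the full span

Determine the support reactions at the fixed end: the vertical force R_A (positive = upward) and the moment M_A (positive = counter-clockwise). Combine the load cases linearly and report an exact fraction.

Load 1 — point force P=5 kN at a=12/5 m (b=L-a=18/5):
  R_A = P = 5 kN
  M_A = Pa = 5·(12/5) = 12 kN·m
Load 2 — point force P=-12 kN at a=2 m (b=L-a=4):
  R_A = P = (-12) = -12 kN
  M_A = Pa = (-12)·2 = -24 kN·m
Load 3 — uniform load w=6 kN/m over full span:
  R_A = wL = 6·6 = 36 kN
  M_A = wL²/2 = 6·6²/2 = 108 kN·m
Superposition: R_A = 29 kN, M_A = 96 kN·m

R_A = 29 kN, M_A = 96 kN·m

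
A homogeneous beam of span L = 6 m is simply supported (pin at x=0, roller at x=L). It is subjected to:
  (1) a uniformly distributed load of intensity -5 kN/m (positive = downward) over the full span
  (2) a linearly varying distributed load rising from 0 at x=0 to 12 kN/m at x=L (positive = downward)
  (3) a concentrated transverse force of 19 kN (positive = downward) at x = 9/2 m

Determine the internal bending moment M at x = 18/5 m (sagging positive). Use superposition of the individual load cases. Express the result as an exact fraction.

Load 1 — uniform load w=-5 kN/m over full span:
  M_1 = wx(L-x)/2 = (-5)·(18/5)·(6-(18/5))/2 = -108/5 kN·m
Load 2 — triangular load w₀=12 kN/m (0→w₀ over full span):
  M_2 = w₀Lx/6 - w₀x³/(6L) = 12·6·(18/5)/6 - 12·(18/5)³/(6·6) = 3456/125 kN·m
Load 3 — point force P=19 kN at a=9/2 m (b=L-a=3/2):
  M_3 = Pbx/L  [x≤a] = 19·(3/2)·(18/5)/6 = 171/10 kN·m
Superposition: M = Σ M_i = 5787/250 kN·m ≈ 23.148000 kN·m

M(18/5) = 5787/250 kN·m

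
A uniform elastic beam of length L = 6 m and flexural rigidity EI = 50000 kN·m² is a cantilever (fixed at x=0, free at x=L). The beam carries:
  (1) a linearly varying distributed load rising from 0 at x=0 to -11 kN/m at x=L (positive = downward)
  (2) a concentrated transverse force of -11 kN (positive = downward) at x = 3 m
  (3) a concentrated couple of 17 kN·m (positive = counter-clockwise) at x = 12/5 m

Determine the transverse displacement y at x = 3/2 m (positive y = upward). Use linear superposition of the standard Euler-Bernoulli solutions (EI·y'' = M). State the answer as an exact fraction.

y(3/2) = 461097/128000000 m

Load 1 — triangular load w₀=-11 kN/m (0→w₀ over full span):
  y_1 = (w₀Lx³/12-w₀L²x²/6-w₀x⁵/(120L))/EI = ((-11)·6·(3/2)³/12-(-11)·6²·(3/2)²/6-(-11)·(3/2)⁵/(120·6))/50000 = 332937/128000000 m
Load 2 — point force P=-11 kN at a=3 m (b=L-a=3):
  y_2 = -Px²(3a-x)/(6EI)  [x≤a] = -(-11)·(3/2)²·(3·3-(3/2))/(6·50000) = 99/160000 m
Load 3 — applied couple M₀=17 kN·m at a=12/5 m (b=L-a=18/5):
  y_3 = M₀x²/(2EI)  [x≤a] = 17·(3/2)²/(2·50000) = 153/400000 m
Superposition: y = Σ y_i = 461097/128000000 m ≈ 0.003602 m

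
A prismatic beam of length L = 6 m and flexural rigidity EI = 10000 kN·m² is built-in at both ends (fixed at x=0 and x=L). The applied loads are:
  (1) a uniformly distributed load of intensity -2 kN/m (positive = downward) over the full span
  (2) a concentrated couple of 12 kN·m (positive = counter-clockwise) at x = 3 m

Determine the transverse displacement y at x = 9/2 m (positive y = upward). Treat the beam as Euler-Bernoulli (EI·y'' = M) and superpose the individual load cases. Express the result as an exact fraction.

Load 1 — uniform load w=-2 kN/m over full span:
  y_1 = -wx²(L-x)²/(24EI) = -(-2)·(9/2)²·(6-(9/2))²/(24·10000) = 243/640000 m
Load 2 — applied couple M₀=12 kN·m at a=3 m (b=L-a=3):
  y_2 = (R_Ax³/6 - M_Ax²/2 - M₀(x-a)²/2)/EI  [x>a] with R_A=3, M_A=3 = (3·(9/2)³/6 - 3·(9/2)²/2 - 12·((9/2)-3)²/2)/10000 = 27/160000 m
Superposition: y = Σ y_i = 351/640000 m ≈ 0.000548 m

y(9/2) = 351/640000 m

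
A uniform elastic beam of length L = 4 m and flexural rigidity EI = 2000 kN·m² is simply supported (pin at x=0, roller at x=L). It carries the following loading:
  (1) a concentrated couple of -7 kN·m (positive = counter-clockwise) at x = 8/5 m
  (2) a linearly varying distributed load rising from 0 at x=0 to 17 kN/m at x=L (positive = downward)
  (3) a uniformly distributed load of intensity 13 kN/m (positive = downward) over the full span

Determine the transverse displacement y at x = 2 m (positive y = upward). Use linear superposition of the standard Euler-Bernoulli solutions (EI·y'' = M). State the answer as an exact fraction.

Load 1 — applied couple M₀=-7 kN·m at a=8/5 m (b=L-a=12/5):
  y_1 = (M₀x³/(6L)-M₀(x-a)²/2+C₁x)/EI  [x>a] with C₁=M₀(3b²-L²)/(6L)=-28/75 = ((-7)·2³/(6·4)-(-7)·(2-(8/5))²/2+(-28/75)·2)/2000 = -63/50000 m
Load 2 — triangular load w₀=17 kN/m (0→w₀ over full span):
  y_2 = -w₀x(7L⁴-10L²x²+3x⁴)/(360LEI) = -17·2·(7·4⁴-10·4²·2²+3·2⁴)/(360·4·2000) = -17/1200 m
Load 3 — uniform load w=13 kN/m over full span:
  y_3 = -wx(L³-2Lx²+x³)/(24EI) = -13·2·(4³-2·4·2²+2³)/(24·2000) = -13/600 m
Superposition: y = Σ y_i = -1391/37500 m ≈ -0.037093 m

y(2) = -1391/37500 m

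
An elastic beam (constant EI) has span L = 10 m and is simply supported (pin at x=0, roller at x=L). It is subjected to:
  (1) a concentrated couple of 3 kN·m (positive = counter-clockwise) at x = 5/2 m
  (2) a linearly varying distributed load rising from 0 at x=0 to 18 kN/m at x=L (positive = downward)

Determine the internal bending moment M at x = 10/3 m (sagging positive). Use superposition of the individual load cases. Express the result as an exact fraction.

Load 1 — applied couple M₀=3 kN·m at a=5/2 m (b=L-a=15/2):
  M_1 = M₀x/L - M₀  [x>a] = 3·(10/3)/10 - 3 = -2 kN·m
Load 2 — triangular load w₀=18 kN/m (0→w₀ over full span):
  M_2 = w₀Lx/6 - w₀x³/(6L) = 18·10·(10/3)/6 - 18·(10/3)³/(6·10) = 800/9 kN·m
Superposition: M = Σ M_i = 782/9 kN·m ≈ 86.888889 kN·m

M(10/3) = 782/9 kN·m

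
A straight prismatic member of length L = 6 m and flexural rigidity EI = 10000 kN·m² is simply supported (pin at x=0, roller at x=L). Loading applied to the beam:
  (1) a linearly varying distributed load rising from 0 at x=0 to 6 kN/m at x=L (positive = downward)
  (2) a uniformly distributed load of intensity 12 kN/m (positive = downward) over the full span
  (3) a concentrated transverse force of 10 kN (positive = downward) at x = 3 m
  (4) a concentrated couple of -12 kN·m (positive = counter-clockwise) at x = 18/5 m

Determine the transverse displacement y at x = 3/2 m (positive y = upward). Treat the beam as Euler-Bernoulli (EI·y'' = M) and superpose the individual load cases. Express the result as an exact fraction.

Load 1 — triangular load w₀=6 kN/m (0→w₀ over full span):
  y_1 = -w₀x(7L⁴-10L²x²+3x⁴)/(360LEI) = -6·(3/2)·(7·6⁴-10·6²·(3/2)²+3·(3/2)⁴)/(360·6·10000) = -8829/2560000 m
Load 2 — uniform load w=12 kN/m over full span:
  y_2 = -wx(L³-2Lx²+x³)/(24EI) = -12·(3/2)·(6³-2·6·(3/2)²+(3/2)³)/(24·10000) = -4617/320000 m
Load 3 — point force P=10 kN at a=3 m (b=L-a=3):
  y_3 = -Pbx(L²-b²-x²)/(6LEI)  [x≤a] = -10·3·(3/2)·(6²-3²-(3/2)²)/(6·6·10000) = -99/32000 m
Load 4 — applied couple M₀=-12 kN·m at a=18/5 m (b=L-a=12/5):
  y_4 = (M₀x³/(6L)+C₁x)/EI  [x≤a] with C₁=M₀(3b²-L²)/(6L)=156/25 = ((-12)·(3/2)³/(6·6)+(156/25)·(3/2))/10000 = 1647/2000000 m
Superposition: y = Σ y_i = -1289421/64000000 m ≈ -0.020147 m

y(3/2) = -1289421/64000000 m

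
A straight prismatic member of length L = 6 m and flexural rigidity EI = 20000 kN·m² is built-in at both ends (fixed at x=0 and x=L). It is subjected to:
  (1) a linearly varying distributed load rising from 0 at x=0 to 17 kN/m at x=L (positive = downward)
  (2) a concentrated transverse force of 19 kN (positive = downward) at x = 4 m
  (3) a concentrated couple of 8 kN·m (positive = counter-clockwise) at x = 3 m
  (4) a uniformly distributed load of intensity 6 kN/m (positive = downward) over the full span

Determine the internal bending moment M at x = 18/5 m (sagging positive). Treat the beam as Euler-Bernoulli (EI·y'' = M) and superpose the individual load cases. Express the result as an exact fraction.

Load 1 — triangular load w₀=17 kN/m (0→w₀ over full span):
  M_1 = 3w₀Lx/20 - w₀L²/30 - w₀x³/(6L) = 3·17·6·(18/5)/20 - 17·6²/30 - 17·(18/5)³/(6·6) = 1581/125 kN·m
Load 2 — point force P=19 kN at a=4 m (b=L-a=2):
  M_2 = Pb²(3a+b)x/L³ - Pab²/L²  [x≤a] = 19·2²·(3·4+2)·(18/5)/6³ - 19·4·2²/6² = 418/45 kN·m
Load 3 — applied couple M₀=8 kN·m at a=3 m (b=L-a=3):
  M_3 = R_Ax - M_A - M₀  [x>a] with R_A=2, M_A=2 = 2·(18/5) - 2 - 8 = -14/5 kN·m
Load 4 — uniform load w=6 kN/m over full span:
  M_4 = wLx/2 - wL²/12 - wx²/2 = 6·6·(18/5)/2 - 6·6²/12 - 6·(18/5)²/2 = 198/25 kN·m
Superposition: M = Σ M_i = 30439/1125 kN·m ≈ 27.056889 kN·m

M(18/5) = 30439/1125 kN·m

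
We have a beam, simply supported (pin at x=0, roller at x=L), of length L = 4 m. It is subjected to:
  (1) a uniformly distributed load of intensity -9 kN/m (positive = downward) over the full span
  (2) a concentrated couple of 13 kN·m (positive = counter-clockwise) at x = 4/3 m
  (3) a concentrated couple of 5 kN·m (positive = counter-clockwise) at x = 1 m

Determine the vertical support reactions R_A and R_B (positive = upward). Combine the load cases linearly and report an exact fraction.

R_A = -27/2 kN, R_B = -45/2 kN

Load 1 — uniform load w=-9 kN/m over full span:
  R_A = wL/2 = (-9)·4/2 = -18 kN
  R_B = wL/2 = (-9)·4/2 = -18 kN
Load 2 — applied couple M₀=13 kN·m at a=4/3 m (b=L-a=8/3):
  R_A = M₀/L = 13/4 kN
  R_B = -M₀/L = -13/4 kN
Load 3 — applied couple M₀=5 kN·m at a=1 m (b=L-a=3):
  R_A = M₀/L = 5/4 kN
  R_B = -M₀/L = -5/4 kN
Superposition: R_A = -27/2 kN, R_B = -45/2 kN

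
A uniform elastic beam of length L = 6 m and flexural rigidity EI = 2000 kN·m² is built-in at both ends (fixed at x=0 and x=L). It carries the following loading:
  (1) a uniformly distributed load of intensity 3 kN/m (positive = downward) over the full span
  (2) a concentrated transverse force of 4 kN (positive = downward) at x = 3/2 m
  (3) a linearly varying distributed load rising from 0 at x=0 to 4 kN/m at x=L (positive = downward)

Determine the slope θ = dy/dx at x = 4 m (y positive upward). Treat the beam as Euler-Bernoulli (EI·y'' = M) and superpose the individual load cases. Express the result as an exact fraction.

Load 1 — uniform load w=3 kN/m over full span:
  θ_1 = -wx(L-x)(L-2x)/(12EI) = -3·4·(6-4)·(6-2·4)/(12·2000) = 1/500 rad
Load 2 — point force P=4 kN at a=3/2 m (b=L-a=9/2):
  θ_2 = Pa²(L-x)(2bL-(3b+a)(L-x))/(2L³EI)  [x>a] = 4·(3/2)²·(6-4)·(2·(9/2)·6-(3·(9/2)+(3/2))·(6-4))/(2·6³·2000) = 1/2000 rad
Load 3 — triangular load w₀=4 kN/m (0→w₀ over full span):
  θ_3 = -w₀(2x(L-x)(L-2x)(x+2L)+x²(L-x)²)/(120LEI) = -4·(2·4·(6-4)·(6-2·4)·(4+2·6)+4²·(6-4)²)/(120·6·2000) = 7/5625 rad
Superposition: θ = Σ θ_i = 337/90000 rad ≈ 0.003744 rad

θ(4) = 337/90000 rad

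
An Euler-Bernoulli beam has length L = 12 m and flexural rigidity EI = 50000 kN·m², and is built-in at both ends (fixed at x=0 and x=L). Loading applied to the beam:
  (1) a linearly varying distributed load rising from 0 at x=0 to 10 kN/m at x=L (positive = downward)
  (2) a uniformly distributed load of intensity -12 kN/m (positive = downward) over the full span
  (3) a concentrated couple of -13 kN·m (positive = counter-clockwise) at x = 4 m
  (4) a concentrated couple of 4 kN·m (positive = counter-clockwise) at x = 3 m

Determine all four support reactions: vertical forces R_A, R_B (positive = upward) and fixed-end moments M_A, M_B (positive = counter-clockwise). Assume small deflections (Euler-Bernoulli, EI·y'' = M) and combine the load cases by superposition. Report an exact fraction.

Load 1 — triangular load w₀=10 kN/m (0→w₀ over full span):
  R_A = 3w₀L/20 = 3·10·12/20 = 18 kN
  M_A = w₀L²/30 = 10·12²/30 = 48 kN·m
  R_B = 7w₀L/20 = 7·10·12/20 = 42 kN
  M_B = -w₀L²/20 = -10·12²/20 = -72 kN·m
Load 2 — uniform load w=-12 kN/m over full span:
  R_A = wL/2 = (-12)·12/2 = -72 kN
  M_A = wL²/12 = (-12)·12²/12 = -144 kN·m
  R_B = wL/2 = (-12)·12/2 = -72 kN
  M_B = -wL²/12 = -(-12)·12²/12 = 144 kN·m
Load 3 — applied couple M₀=-13 kN·m at a=4 m (b=L-a=8):
  R_A = 6M₀ab/L³ = 6·(-13)·4·8/12³ = -13/9 kN
  M_A = M₀b(2a-b)/L² = (-13)·8·(2·4-8)/12² = 0 kN·m
  R_B = -6M₀ab/L³ = -6·(-13)·4·8/12³ = 13/9 kN
  M_B = M₀a(2b-a)/L² = (-13)·4·(2·8-4)/12² = -13/3 kN·m
Load 4 — applied couple M₀=4 kN·m at a=3 m (b=L-a=9):
  R_A = 6M₀ab/L³ = 6·4·3·9/12³ = 3/8 kN
  M_A = M₀b(2a-b)/L² = 4·9·(2·3-9)/12² = -3/4 kN·m
  R_B = -6M₀ab/L³ = -6·4·3·9/12³ = -3/8 kN
  M_B = M₀a(2b-a)/L² = 4·3·(2·9-3)/12² = 5/4 kN·m
Superposition: R_A = -3965/72 kN, M_A = -387/4 kN·m, R_B = -2083/72 kN, M_B = 827/12 kN·m

R_A = -3965/72 kN, M_A = -387/4 kN·m, R_B = -2083/72 kN, M_B = 827/12 kN·m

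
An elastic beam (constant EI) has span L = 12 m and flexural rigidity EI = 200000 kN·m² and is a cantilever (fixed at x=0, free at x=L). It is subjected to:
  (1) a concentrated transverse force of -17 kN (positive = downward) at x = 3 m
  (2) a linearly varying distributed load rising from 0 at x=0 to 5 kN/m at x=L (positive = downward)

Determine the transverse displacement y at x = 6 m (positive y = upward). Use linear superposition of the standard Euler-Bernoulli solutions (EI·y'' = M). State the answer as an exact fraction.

y(6) = -5769/400000 m

Load 1 — point force P=-17 kN at a=3 m (b=L-a=9):
  y_1 = -Pa²(3x-a)/(6EI)  [x>a] = -(-17)·3²·(3·6-3)/(6·200000) = 153/80000 m
Load 2 — triangular load w₀=5 kN/m (0→w₀ over full span):
  y_2 = (w₀Lx³/12-w₀L²x²/6-w₀x⁵/(120L))/EI = (5·12·6³/12-5·12²·6²/6-5·6⁵/(120·12))/200000 = -3267/200000 m
Superposition: y = Σ y_i = -5769/400000 m ≈ -0.014422 m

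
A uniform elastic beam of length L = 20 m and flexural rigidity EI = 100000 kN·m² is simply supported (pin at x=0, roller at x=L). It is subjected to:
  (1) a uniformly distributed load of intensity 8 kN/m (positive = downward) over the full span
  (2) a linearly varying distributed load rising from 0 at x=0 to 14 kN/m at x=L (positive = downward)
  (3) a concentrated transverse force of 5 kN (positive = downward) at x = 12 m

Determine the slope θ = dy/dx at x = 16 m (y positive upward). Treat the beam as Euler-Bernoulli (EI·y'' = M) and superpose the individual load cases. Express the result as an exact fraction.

θ(16) = 23063/562500 rad

Load 1 — uniform load w=8 kN/m over full span:
  θ_1 = -w(L³-6Lx²+4x³)/(24EI) = -8·(20³-6·20·16²+4·16³)/(24·100000) = 66/3125 rad
Load 2 — triangular load w₀=14 kN/m (0→w₀ over full span):
  θ_2 = -w₀(7L⁴-30L²x²+15x⁴)/(360LEI) = -14·(7·20⁴-30·20²·16²+15·16⁴)/(360·20·100000) = 5299/281250 rad
Load 3 — point force P=5 kN at a=12 m (b=L-a=8):
  θ_3 = -Pa(2L²-6Lx+3x²+a²)/(6LEI)  [x>a] = -5·12·(2·20²-6·20·16+3·16²+12²)/(6·20·100000) = 13/12500 rad
Superposition: θ = Σ θ_i = 23063/562500 rad ≈ 0.041001 rad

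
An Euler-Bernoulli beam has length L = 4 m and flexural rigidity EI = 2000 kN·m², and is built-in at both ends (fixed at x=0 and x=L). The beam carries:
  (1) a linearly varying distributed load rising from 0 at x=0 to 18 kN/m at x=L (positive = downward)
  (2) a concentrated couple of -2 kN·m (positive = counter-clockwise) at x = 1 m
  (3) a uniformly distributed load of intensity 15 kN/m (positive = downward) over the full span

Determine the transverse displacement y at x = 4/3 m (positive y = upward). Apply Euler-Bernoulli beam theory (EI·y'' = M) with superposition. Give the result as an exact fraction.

Load 1 — triangular load w₀=18 kN/m (0→w₀ over full span):
  y_1 = -w₀x²(L-x)²(x+2L)/(120LEI) = -18·(4/3)²·(4-(4/3))²·((4/3)+2·4)/(120·4·2000) = -112/50625 m
Load 2 — applied couple M₀=-2 kN·m at a=1 m (b=L-a=3):
  y_2 = (R_Ax³/6 - M_Ax²/2 - M₀(x-a)²/2)/EI  [x>a] with R_A=-9/16, M_A=3/8 = ((-9/16)·(4/3)³/6 - (3/8)·(4/3)²/2 - (-2)·((4/3)-1)²/2)/2000 = -1/4500 m
Load 3 — uniform load w=15 kN/m over full span:
  y_3 = -wx²(L-x)²/(24EI) = -15·(4/3)²·(4-(4/3))²/(24·2000) = -8/2025 m
Superposition: y = Σ y_i = -431/67500 m ≈ -0.006385 m

y(4/3) = -431/67500 m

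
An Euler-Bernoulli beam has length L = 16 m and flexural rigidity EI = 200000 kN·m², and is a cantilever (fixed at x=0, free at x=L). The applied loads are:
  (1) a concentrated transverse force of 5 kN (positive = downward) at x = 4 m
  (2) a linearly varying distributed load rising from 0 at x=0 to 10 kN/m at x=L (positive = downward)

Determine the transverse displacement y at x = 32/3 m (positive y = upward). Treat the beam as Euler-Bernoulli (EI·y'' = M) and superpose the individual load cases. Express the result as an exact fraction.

y(32/3) = -762169/4556250 m

Load 1 — point force P=5 kN at a=4 m (b=L-a=12):
  y_1 = -Pa²(3x-a)/(6EI)  [x>a] = -5·4²·(3·(32/3)-4)/(6·200000) = -7/3750 m
Load 2 — triangular load w₀=10 kN/m (0→w₀ over full span):
  y_2 = (w₀Lx³/12-w₀L²x²/6-w₀x⁵/(120L))/EI = (10·16·(32/3)³/12-10·16²·(32/3)²/6-10·(32/3)⁵/(120·16))/200000 = -376832/2278125 m
Superposition: y = Σ y_i = -762169/4556250 m ≈ -0.167280 m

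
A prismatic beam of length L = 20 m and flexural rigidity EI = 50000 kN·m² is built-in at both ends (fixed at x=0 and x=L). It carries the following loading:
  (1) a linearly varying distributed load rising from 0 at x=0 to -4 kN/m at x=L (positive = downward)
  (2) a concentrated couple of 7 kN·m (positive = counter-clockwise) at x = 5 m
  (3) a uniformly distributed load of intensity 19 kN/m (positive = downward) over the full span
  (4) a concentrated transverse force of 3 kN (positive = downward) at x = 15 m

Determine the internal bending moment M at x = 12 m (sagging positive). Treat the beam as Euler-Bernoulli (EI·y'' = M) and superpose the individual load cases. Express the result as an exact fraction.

M(12) = 4949/20 kN·m

Load 1 — triangular load w₀=-4 kN/m (0→w₀ over full span):
  M_1 = 3w₀Lx/20 - w₀L²/30 - w₀x³/(6L) = 3·(-4)·20·12/20 - (-4)·20²/30 - (-4)·12³/(6·20) = -496/15 kN·m
Load 2 — applied couple M₀=7 kN·m at a=5 m (b=L-a=15):
  M_2 = R_Ax - M_A - M₀  [x>a] with R_A=63/160, M_A=-21/16 = (63/160)·12 - (-21/16) - 7 = -77/80 kN·m
Load 3 — uniform load w=19 kN/m over full span:
  M_3 = wLx/2 - wL²/12 - wx²/2 = 19·20·12/2 - 19·20²/12 - 19·12²/2 = 836/3 kN·m
Load 4 — point force P=3 kN at a=15 m (b=L-a=5):
  M_4 = Pb²(3a+b)x/L³ - Pab²/L²  [x≤a] = 3·5²·(3·15+5)·12/20³ - 3·15·5²/20² = 45/16 kN·m
Superposition: M = Σ M_i = 4949/20 kN·m ≈ 247.450000 kN·m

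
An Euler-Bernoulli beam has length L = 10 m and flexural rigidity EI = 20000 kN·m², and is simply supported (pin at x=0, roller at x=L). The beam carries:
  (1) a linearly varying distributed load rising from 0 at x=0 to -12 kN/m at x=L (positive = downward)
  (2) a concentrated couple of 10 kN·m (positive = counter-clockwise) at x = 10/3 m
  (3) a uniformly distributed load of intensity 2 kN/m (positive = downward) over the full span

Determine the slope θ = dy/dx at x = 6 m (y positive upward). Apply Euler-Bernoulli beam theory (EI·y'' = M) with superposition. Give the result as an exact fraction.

θ(6) = -907/450000 rad

Load 1 — triangular load w₀=-12 kN/m (0→w₀ over full span):
  θ_1 = -w₀(7L⁴-30L²x²+15x⁴)/(360LEI) = -(-12)·(7·10⁴-30·10²·6²+15·6⁴)/(360·10·20000) = -29/9375 rad
Load 2 — applied couple M₀=10 kN·m at a=10/3 m (b=L-a=20/3):
  θ_2 = (M₀x²/(2L)-M₀(x-a)+C₁)/EI  [x>a] with C₁=M₀(3b²-L²)/(6L)=50/9 = (10·6²/(2·10)-10·(6-(10/3))+(50/9))/20000 = -7/45000 rad
Load 3 — uniform load w=2 kN/m over full span:
  θ_3 = -w(L³-6Lx²+4x³)/(24EI) = -2·(10³-6·10·6²+4·6³)/(24·20000) = 37/30000 rad
Superposition: θ = Σ θ_i = -907/450000 rad ≈ -0.002016 rad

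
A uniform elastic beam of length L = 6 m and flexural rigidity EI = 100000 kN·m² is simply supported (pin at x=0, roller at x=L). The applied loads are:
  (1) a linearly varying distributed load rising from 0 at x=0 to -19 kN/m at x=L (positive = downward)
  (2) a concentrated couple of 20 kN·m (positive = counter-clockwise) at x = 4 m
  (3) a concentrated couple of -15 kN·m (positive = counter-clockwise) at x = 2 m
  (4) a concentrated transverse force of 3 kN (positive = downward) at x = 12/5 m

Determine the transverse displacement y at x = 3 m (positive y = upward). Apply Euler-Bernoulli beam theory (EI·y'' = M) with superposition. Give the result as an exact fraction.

y(3) = 207637/200000000 m

Load 1 — triangular load w₀=-19 kN/m (0→w₀ over full span):
  y_1 = -w₀x(7L⁴-10L²x²+3x⁴)/(360LEI) = -(-19)·3·(7·6⁴-10·6²·3²+3·3⁴)/(360·6·100000) = 513/320000 m
Load 2 — applied couple M₀=20 kN·m at a=4 m (b=L-a=2):
  y_2 = (M₀x³/(6L)+C₁x)/EI  [x≤a] with C₁=M₀(3b²-L²)/(6L)=-40/3 = (20·3³/(6·6)+(-40/3)·3)/100000 = -1/4000 m
Load 3 — applied couple M₀=-15 kN·m at a=2 m (b=L-a=4):
  y_3 = (M₀x³/(6L)-M₀(x-a)²/2+C₁x)/EI  [x>a] with C₁=M₀(3b²-L²)/(6L)=-5 = ((-15)·3³/(6·6)-(-15)·(3-2)²/2+(-5)·3)/100000 = -3/16000 m
Load 4 — point force P=3 kN at a=12/5 m (b=L-a=18/5):
  y_4 = -Pa(L-x)(2Lx-a²-x²)/(6LEI)  [x>a] = -3·(12/5)·(6-3)·(2·6·3-(12/5)²-3²)/(6·6·100000) = -1593/12500000 m
Superposition: y = Σ y_i = 207637/200000000 m ≈ 0.001038 m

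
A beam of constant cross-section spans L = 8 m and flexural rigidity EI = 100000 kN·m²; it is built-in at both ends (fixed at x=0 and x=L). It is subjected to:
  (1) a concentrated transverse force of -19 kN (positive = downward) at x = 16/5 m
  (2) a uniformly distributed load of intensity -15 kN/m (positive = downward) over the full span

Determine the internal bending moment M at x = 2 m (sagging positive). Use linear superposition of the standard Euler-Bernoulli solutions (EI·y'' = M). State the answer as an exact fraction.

Load 1 — point force P=-19 kN at a=16/5 m (b=L-a=24/5):
  M_1 = Pb²(3a+b)x/L³ - Pab²/L²  [x≤a] = (-19)·(24/5)²·(3·(16/5)+(24/5))·2/8³ - (-19)·(16/5)·(24/5)²/8² = -342/125 kN·m
Load 2 — uniform load w=-15 kN/m over full span:
  M_2 = wLx/2 - wL²/12 - wx²/2 = (-15)·8·2/2 - (-15)·8²/12 - (-15)·2²/2 = -10 kN·m
Superposition: M = Σ M_i = -1592/125 kN·m ≈ -12.736000 kN·m

M(2) = -1592/125 kN·m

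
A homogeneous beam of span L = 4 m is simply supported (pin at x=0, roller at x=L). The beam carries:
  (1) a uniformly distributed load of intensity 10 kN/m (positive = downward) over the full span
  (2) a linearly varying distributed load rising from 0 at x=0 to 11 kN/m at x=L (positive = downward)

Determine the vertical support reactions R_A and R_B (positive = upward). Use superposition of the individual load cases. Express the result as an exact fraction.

R_A = 82/3 kN, R_B = 104/3 kN

Load 1 — uniform load w=10 kN/m over full span:
  R_A = wL/2 = 10·4/2 = 20 kN
  R_B = wL/2 = 10·4/2 = 20 kN
Load 2 — triangular load w₀=11 kN/m (0→w₀ over full span):
  R_A = w₀L/6 = 11·4/6 = 22/3 kN
  R_B = w₀L/3 = 11·4/3 = 44/3 kN
Superposition: R_A = 82/3 kN, R_B = 104/3 kN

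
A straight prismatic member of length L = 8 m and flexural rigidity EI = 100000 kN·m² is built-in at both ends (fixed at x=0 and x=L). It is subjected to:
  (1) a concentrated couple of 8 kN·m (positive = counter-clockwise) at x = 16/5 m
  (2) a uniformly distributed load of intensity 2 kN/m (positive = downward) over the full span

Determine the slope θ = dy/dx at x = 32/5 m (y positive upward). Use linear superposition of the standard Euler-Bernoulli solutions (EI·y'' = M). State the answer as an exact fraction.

Load 1 — applied couple M₀=8 kN·m at a=16/5 m (b=L-a=24/5):
  θ_1 = (R_Ax²/2 - M_Ax - M₀(x-a))/EI  [x>a] with R_A=36/25, M_A=24/25 = ((36/25)·(32/5)²/2 - (24/25)·(32/5) - 8·((32/5)-(16/5)))/100000 = -44/1953125 rad
Load 2 — uniform load w=2 kN/m over full span:
  θ_2 = -wx(L-x)(L-2x)/(12EI) = -2·(32/5)·(8-(32/5))·(8-2·(32/5))/(12·100000) = 32/390625 rad
Superposition: θ = Σ θ_i = 116/1953125 rad ≈ 0.000059 rad

θ(32/5) = 116/1953125 rad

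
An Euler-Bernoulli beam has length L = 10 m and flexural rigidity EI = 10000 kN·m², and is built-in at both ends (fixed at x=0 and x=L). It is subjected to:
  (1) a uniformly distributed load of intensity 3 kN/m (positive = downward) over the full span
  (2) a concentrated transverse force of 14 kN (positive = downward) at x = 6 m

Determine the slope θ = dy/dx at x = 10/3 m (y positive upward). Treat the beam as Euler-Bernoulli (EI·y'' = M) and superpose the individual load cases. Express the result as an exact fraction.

Load 1 — uniform load w=3 kN/m over full span:
  θ_1 = -wx(L-x)(L-2x)/(12EI) = -3·(10/3)·(10-(10/3))·(10-2·(10/3))/(12·10000) = -1/540 rad
Load 2 — point force P=14 kN at a=6 m (b=L-a=4):
  θ_2 = -Pb²x(2aL-(3a+b)x)/(2L³EI)  [x≤a] = -14·4²·(10/3)·(2·6·10-(3·6+4)·(10/3))/(2·10³·10000) = -49/28125 rad
Superposition: θ = Σ θ_i = -1213/337500 rad ≈ -0.003594 rad

θ(10/3) = -1213/337500 rad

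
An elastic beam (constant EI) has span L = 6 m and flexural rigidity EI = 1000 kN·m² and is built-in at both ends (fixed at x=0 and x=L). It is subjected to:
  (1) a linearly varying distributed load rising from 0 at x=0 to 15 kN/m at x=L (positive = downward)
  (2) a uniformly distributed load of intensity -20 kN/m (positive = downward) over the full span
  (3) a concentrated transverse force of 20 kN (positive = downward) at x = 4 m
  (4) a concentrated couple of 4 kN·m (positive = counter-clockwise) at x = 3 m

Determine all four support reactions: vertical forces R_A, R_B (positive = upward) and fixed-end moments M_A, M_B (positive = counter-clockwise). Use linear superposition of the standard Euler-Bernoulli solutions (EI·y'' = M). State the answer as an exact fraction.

R_A = -2177/54 kN, M_A = -289/9 kN·m, R_B = -793/54 kN, M_B = 146/9 kN·m

Load 1 — triangular load w₀=15 kN/m (0→w₀ over full span):
  R_A = 3w₀L/20 = 3·15·6/20 = 27/2 kN
  M_A = w₀L²/30 = 15·6²/30 = 18 kN·m
  R_B = 7w₀L/20 = 7·15·6/20 = 63/2 kN
  M_B = -w₀L²/20 = -15·6²/20 = -27 kN·m
Load 2 — uniform load w=-20 kN/m over full span:
  R_A = wL/2 = (-20)·6/2 = -60 kN
  M_A = wL²/12 = (-20)·6²/12 = -60 kN·m
  R_B = wL/2 = (-20)·6/2 = -60 kN
  M_B = -wL²/12 = -(-20)·6²/12 = 60 kN·m
Load 3 — point force P=20 kN at a=4 m (b=L-a=2):
  R_A = Pb²(3a+b)/L³ = 20·2²·(3·4+2)/6³ = 140/27 kN
  M_A = Pab²/L² = 20·4·2²/6² = 80/9 kN·m
  R_B = Pa²(a+3b)/L³ = 20·4²·(4+3·2)/6³ = 400/27 kN
  M_B = -Pa²b/L² = -20·4²·2/6² = -160/9 kN·m
Load 4 — applied couple M₀=4 kN·m at a=3 m (b=L-a=3):
  R_A = 6M₀ab/L³ = 6·4·3·3/6³ = 1 kN
  M_A = M₀b(2a-b)/L² = 4·3·(2·3-3)/6² = 1 kN·m
  R_B = -6M₀ab/L³ = -6·4·3·3/6³ = -1 kN
  M_B = M₀a(2b-a)/L² = 4·3·(2·3-3)/6² = 1 kN·m
Superposition: R_A = -2177/54 kN, M_A = -289/9 kN·m, R_B = -793/54 kN, M_B = 146/9 kN·m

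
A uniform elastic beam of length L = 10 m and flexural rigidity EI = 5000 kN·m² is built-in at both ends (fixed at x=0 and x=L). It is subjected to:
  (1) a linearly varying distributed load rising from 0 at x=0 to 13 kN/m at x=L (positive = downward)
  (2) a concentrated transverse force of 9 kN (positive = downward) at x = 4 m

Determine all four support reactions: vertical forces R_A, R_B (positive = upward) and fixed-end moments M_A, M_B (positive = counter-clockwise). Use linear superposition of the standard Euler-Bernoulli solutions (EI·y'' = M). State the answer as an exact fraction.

R_A = 6333/250 kN, M_A = 4222/75 kN·m, R_B = 12167/250 kN, M_B = -1841/25 kN·m

Load 1 — triangular load w₀=13 kN/m (0→w₀ over full span):
  R_A = 3w₀L/20 = 3·13·10/20 = 39/2 kN
  M_A = w₀L²/30 = 13·10²/30 = 130/3 kN·m
  R_B = 7w₀L/20 = 7·13·10/20 = 91/2 kN
  M_B = -w₀L²/20 = -13·10²/20 = -65 kN·m
Load 2 — point force P=9 kN at a=4 m (b=L-a=6):
  R_A = Pb²(3a+b)/L³ = 9·6²·(3·4+6)/10³ = 729/125 kN
  M_A = Pab²/L² = 9·4·6²/10² = 324/25 kN·m
  R_B = Pa²(a+3b)/L³ = 9·4²·(4+3·6)/10³ = 396/125 kN
  M_B = -Pa²b/L² = -9·4²·6/10² = -216/25 kN·m
Superposition: R_A = 6333/250 kN, M_A = 4222/75 kN·m, R_B = 12167/250 kN, M_B = -1841/25 kN·m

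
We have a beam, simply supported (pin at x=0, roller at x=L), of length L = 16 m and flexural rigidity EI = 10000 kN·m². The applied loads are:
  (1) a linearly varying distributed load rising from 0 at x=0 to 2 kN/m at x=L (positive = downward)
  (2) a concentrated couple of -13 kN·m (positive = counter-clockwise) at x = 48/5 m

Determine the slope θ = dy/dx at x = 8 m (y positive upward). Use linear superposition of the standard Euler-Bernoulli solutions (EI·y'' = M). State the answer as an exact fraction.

Load 1 — triangular load w₀=2 kN/m (0→w₀ over full span):
  θ_1 = -w₀(7L⁴-30L²x²+15x⁴)/(360LEI) = -2·(7·16⁴-30·16²·8²+15·8⁴)/(360·16·10000) = -28/28125 rad
Load 2 — applied couple M₀=-13 kN·m at a=48/5 m (b=L-a=32/5):
  θ_2 = (M₀x²/(2L)+C₁)/EI  [x≤a] with C₁=M₀(3b²-L²)/(6L)=1352/75 = ((-13)·8²/(2·16)+(1352/75))/10000 = -299/375000 rad
Superposition: θ = Σ θ_i = -2017/1125000 rad ≈ -0.001793 rad

θ(8) = -2017/1125000 rad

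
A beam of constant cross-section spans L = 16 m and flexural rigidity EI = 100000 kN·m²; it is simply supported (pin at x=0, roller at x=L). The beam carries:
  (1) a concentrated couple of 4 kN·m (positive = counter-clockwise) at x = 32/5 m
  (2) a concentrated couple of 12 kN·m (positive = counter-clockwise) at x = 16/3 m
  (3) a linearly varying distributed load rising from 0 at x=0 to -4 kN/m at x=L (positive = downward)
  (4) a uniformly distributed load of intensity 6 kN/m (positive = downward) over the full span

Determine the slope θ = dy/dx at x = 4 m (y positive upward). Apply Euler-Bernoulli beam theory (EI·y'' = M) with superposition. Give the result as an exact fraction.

θ(4) = -3154/703125 rad

Load 1 — applied couple M₀=4 kN·m at a=32/5 m (b=L-a=48/5):
  θ_1 = (M₀x²/(2L)+C₁)/EI  [x≤a] with C₁=M₀(3b²-L²)/(6L)=64/75 = (4·4²/(2·16)+(64/75))/100000 = 107/3750000 rad
Load 2 — applied couple M₀=12 kN·m at a=16/3 m (b=L-a=32/3):
  θ_2 = (M₀x²/(2L)+C₁)/EI  [x≤a] with C₁=M₀(3b²-L²)/(6L)=32/3 = (12·4²/(2·16)+(32/3))/100000 = 1/6000 rad
Load 3 — triangular load w₀=-4 kN/m (0→w₀ over full span):
  θ_3 = -w₀(7L⁴-30L²x²+15x⁴)/(360LEI) = -(-4)·(7·16⁴-30·16²·4²+15·4⁴)/(360·16·100000) = 1327/562500 rad
Load 4 — uniform load w=6 kN/m over full span:
  θ_4 = -w(L³-6Lx²+4x³)/(24EI) = -6·(16³-6·16·4²+4·4³)/(24·100000) = -22/3125 rad
Superposition: θ = Σ θ_i = -3154/703125 rad ≈ -0.004486 rad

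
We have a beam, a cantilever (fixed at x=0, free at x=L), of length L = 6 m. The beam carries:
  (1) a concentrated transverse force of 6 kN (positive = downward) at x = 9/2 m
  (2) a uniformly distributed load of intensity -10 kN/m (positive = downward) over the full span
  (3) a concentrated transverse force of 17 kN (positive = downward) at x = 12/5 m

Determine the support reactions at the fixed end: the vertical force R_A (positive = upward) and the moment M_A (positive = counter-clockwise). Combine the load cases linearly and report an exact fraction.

R_A = -37 kN, M_A = -561/5 kN·m

Load 1 — point force P=6 kN at a=9/2 m (b=L-a=3/2):
  R_A = P = 6 kN
  M_A = Pa = 6·(9/2) = 27 kN·m
Load 2 — uniform load w=-10 kN/m over full span:
  R_A = wL = (-10)·6 = -60 kN
  M_A = wL²/2 = (-10)·6²/2 = -180 kN·m
Load 3 — point force P=17 kN at a=12/5 m (b=L-a=18/5):
  R_A = P = 17 kN
  M_A = Pa = 17·(12/5) = 204/5 kN·m
Superposition: R_A = -37 kN, M_A = -561/5 kN·m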